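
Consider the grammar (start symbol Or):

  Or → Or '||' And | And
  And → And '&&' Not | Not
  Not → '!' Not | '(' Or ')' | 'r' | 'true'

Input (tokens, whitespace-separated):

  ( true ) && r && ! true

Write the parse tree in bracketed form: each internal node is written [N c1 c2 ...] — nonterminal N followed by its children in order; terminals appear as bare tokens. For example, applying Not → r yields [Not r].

[Or [And [And [And [Not ( [Or [And [Not true]]] )]] && [Not r]] && [Not ! [Not true]]]]

Or
And
And && Not
And && Not && Not
Not && Not && Not
( Or ) && Not && Not
( And ) && Not && Not
( Not ) && Not && Not
( true ) && Not && Not
( true ) && r && Not
( true ) && r && ! Not
( true ) && r && ! true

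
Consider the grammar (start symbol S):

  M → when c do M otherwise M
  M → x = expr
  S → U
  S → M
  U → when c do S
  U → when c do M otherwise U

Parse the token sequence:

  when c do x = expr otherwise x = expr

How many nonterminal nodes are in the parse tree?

4

[S [M when c do [M x = expr] otherwise [M x = expr]]]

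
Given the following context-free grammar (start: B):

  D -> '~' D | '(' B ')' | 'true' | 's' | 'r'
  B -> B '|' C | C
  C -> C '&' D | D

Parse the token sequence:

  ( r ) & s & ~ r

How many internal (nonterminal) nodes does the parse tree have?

11

[B [C [C [C [D ( [B [C [D r]]] )]] & [D s]] & [D ~ [D r]]]]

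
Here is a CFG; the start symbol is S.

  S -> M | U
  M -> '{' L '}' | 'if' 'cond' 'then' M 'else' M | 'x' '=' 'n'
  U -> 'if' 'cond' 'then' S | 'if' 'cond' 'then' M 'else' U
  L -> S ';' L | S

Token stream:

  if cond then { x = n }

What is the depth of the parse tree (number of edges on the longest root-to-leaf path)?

7

[S [U if cond then [S [M { [L [S [M x = n]]] }]]]]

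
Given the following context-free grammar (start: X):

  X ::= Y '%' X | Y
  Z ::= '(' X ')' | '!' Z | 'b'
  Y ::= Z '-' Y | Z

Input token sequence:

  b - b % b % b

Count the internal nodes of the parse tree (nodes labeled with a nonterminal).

11

[X [Y [Z b] - [Y [Z b]]] % [X [Y [Z b]] % [X [Y [Z b]]]]]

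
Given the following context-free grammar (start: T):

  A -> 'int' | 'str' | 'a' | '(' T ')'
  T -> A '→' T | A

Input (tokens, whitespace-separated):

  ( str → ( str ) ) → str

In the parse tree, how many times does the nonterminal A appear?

5

[T [A ( [T [A str] → [T [A ( [T [A str]] )]]] )] → [T [A str]]]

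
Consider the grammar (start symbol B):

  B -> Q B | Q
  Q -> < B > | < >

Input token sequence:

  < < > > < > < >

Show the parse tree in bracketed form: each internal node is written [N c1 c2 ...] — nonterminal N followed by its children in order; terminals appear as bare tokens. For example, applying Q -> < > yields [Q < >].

B
Q B
< B > B
< Q > B
< < > > B
< < > > Q B
< < > > < > B
< < > > < > Q
< < > > < > < >

[B [Q < [B [Q < >]] >] [B [Q < >] [B [Q < >]]]]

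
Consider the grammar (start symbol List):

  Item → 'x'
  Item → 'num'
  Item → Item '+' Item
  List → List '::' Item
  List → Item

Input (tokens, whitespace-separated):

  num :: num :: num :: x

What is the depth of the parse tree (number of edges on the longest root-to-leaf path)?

5

[List [List [List [List [Item num]] :: [Item num]] :: [Item num]] :: [Item x]]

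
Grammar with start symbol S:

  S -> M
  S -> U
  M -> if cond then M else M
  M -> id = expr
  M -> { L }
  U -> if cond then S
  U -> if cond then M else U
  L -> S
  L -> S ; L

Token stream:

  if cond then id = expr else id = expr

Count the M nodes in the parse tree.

[S [M if cond then [M id = expr] else [M id = expr]]]

3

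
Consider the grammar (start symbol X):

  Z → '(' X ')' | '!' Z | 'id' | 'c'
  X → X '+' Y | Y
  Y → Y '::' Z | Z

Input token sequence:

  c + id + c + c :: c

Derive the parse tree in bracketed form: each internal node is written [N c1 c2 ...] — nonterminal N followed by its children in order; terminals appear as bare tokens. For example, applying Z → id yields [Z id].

X
X + Y
X + Y + Y
X + Y + Y + Y
Y + Y + Y + Y
Z + Y + Y + Y
c + Y + Y + Y
c + Z + Y + Y
c + id + Y + Y
c + id + Z + Y
c + id + c + Y
c + id + c + Y :: Z
c + id + c + Z :: Z
c + id + c + c :: Z
c + id + c + c :: c

[X [X [X [X [Y [Z c]]] + [Y [Z id]]] + [Y [Z c]]] + [Y [Y [Z c]] :: [Z c]]]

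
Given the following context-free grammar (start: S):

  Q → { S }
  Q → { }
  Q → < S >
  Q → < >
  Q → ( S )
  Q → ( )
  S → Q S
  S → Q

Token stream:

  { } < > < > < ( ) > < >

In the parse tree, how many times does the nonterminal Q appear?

[S [Q { }] [S [Q < >] [S [Q < >] [S [Q < [S [Q ( )]] >] [S [Q < >]]]]]]

6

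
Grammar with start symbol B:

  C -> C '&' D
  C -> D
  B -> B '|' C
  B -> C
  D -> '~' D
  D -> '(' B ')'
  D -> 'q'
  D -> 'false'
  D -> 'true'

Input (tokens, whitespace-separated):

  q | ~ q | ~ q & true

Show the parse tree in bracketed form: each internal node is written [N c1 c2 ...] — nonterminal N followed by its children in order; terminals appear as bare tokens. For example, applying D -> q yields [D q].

[B [B [B [C [D q]]] | [C [D ~ [D q]]]] | [C [C [D ~ [D q]]] & [D true]]]

B
B | C
B | C | C
C | C | C
D | C | C
q | C | C
q | D | C
q | ~ D | C
q | ~ q | C
q | ~ q | C & D
q | ~ q | D & D
q | ~ q | ~ D & D
q | ~ q | ~ q & D
q | ~ q | ~ q & true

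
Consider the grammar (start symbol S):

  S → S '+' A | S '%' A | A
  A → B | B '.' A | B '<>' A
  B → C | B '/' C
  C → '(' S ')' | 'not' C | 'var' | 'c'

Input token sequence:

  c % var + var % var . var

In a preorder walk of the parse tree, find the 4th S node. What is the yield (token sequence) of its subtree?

c

[S [S [S [S [A [B [C c]]]] % [A [B [C var]]]] + [A [B [C var]]]] % [A [B [C var]] . [A [B [C var]]]]]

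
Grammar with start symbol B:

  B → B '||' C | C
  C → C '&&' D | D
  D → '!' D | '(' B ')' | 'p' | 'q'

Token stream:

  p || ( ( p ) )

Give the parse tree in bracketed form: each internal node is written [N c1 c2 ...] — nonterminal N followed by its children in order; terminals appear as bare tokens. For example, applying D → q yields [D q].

[B [B [C [D p]]] || [C [D ( [B [C [D ( [B [C [D p]]] )]]] )]]]

B
B || C
C || C
D || C
p || C
p || D
p || ( B )
p || ( C )
p || ( D )
p || ( ( B ) )
p || ( ( C ) )
p || ( ( D ) )
p || ( ( p ) )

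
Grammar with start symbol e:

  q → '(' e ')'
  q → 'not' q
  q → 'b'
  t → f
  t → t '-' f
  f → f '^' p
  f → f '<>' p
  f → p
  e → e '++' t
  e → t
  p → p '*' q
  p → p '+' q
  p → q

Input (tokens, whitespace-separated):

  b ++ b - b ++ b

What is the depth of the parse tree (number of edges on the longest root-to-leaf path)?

7

[e [e [e [t [f [p [q b]]]]] ++ [t [t [f [p [q b]]]] - [f [p [q b]]]]] ++ [t [f [p [q b]]]]]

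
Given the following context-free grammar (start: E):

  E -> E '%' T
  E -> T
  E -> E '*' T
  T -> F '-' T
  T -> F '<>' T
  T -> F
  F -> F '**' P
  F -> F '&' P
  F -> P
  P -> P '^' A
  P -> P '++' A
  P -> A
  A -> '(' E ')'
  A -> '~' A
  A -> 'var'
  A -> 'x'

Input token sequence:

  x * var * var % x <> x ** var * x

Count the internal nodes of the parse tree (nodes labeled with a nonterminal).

32

[E [E [E [E [E [T [F [P [A x]]]]] * [T [F [P [A var]]]]] * [T [F [P [A var]]]]] % [T [F [P [A x]]] <> [T [F [F [P [A x]]] ** [P [A var]]]]]] * [T [F [P [A x]]]]]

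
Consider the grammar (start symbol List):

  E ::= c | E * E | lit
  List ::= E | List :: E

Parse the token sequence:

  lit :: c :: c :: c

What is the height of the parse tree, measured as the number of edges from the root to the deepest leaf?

[List [List [List [List [E lit]] :: [E c]] :: [E c]] :: [E c]]

5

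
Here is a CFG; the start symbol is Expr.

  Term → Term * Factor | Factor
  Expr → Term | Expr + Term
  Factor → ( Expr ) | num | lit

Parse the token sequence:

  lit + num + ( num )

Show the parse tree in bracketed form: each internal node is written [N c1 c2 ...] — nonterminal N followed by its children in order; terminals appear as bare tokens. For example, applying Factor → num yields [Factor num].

[Expr [Expr [Expr [Term [Factor lit]]] + [Term [Factor num]]] + [Term [Factor ( [Expr [Term [Factor num]]] )]]]

Expr
Expr + Term
Expr + Term + Term
Term + Term + Term
Factor + Term + Term
lit + Term + Term
lit + Factor + Term
lit + num + Term
lit + num + Factor
lit + num + ( Expr )
lit + num + ( Term )
lit + num + ( Factor )
lit + num + ( num )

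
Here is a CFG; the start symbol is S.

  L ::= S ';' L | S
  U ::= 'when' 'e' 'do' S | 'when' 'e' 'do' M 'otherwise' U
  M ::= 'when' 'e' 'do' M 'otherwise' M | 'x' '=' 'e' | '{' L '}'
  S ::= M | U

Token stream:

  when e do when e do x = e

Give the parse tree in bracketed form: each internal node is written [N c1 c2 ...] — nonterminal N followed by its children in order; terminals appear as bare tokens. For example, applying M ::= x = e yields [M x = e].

[S [U when e do [S [U when e do [S [M x = e]]]]]]

S
U
when e do S
when e do U
when e do when e do S
when e do when e do M
when e do when e do x = e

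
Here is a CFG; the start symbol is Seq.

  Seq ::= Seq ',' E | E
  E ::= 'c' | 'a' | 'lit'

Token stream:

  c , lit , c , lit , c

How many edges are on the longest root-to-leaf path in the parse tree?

6

[Seq [Seq [Seq [Seq [Seq [E c]] , [E lit]] , [E c]] , [E lit]] , [E c]]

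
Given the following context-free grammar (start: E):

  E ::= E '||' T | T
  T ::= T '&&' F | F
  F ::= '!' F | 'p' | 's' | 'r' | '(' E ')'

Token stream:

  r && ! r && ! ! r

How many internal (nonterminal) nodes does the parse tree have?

10

[E [T [T [T [F r]] && [F ! [F r]]] && [F ! [F ! [F r]]]]]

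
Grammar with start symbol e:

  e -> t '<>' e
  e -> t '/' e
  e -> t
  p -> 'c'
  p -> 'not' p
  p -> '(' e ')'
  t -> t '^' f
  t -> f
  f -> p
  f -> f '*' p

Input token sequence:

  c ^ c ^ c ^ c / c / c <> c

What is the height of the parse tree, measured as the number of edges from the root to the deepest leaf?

7

[e [t [t [t [t [f [p c]]] ^ [f [p c]]] ^ [f [p c]]] ^ [f [p c]]] / [e [t [f [p c]]] / [e [t [f [p c]]] <> [e [t [f [p c]]]]]]]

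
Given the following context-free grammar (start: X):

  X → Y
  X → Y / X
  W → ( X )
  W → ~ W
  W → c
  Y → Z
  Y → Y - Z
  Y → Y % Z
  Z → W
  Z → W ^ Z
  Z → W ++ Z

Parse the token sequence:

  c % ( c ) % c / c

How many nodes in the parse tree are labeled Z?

5

[X [Y [Y [Y [Z [W c]]] % [Z [W ( [X [Y [Z [W c]]]] )]]] % [Z [W c]]] / [X [Y [Z [W c]]]]]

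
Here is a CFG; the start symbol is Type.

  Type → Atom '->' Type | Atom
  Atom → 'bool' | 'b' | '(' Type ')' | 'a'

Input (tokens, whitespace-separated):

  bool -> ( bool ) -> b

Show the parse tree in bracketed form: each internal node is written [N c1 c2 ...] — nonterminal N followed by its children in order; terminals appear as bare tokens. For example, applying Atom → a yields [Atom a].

Type
Atom -> Type
bool -> Type
bool -> Atom -> Type
bool -> ( Type ) -> Type
bool -> ( Atom ) -> Type
bool -> ( bool ) -> Type
bool -> ( bool ) -> Atom
bool -> ( bool ) -> b

[Type [Atom bool] -> [Type [Atom ( [Type [Atom bool]] )] -> [Type [Atom b]]]]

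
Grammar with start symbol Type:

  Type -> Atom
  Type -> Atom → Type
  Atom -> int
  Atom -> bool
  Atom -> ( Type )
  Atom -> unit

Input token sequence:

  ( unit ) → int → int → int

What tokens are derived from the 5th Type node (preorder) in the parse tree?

[Type [Atom ( [Type [Atom unit]] )] → [Type [Atom int] → [Type [Atom int] → [Type [Atom int]]]]]

int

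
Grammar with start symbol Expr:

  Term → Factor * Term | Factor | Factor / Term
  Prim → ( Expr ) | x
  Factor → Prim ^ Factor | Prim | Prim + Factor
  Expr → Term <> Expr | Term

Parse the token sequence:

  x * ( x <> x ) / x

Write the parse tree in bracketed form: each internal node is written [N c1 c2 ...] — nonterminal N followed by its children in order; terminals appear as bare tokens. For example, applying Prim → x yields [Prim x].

[Expr [Term [Factor [Prim x]] * [Term [Factor [Prim ( [Expr [Term [Factor [Prim x]]] <> [Expr [Term [Factor [Prim x]]]]] )]] / [Term [Factor [Prim x]]]]]]

Expr
Term
Factor * Term
Prim * Term
x * Term
x * Factor / Term
x * Prim / Term
x * ( Expr ) / Term
x * ( Term <> Expr ) / Term
x * ( Factor <> Expr ) / Term
x * ( Prim <> Expr ) / Term
x * ( x <> Expr ) / Term
x * ( x <> Term ) / Term
x * ( x <> Factor ) / Term
x * ( x <> Prim ) / Term
x * ( x <> x ) / Term
x * ( x <> x ) / Factor
x * ( x <> x ) / Prim
x * ( x <> x ) / x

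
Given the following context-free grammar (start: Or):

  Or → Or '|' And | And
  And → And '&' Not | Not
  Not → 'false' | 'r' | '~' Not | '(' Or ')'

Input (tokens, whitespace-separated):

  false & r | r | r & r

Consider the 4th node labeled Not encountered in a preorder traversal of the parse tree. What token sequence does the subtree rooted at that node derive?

r

[Or [Or [Or [And [And [Not false]] & [Not r]]] | [And [Not r]]] | [And [And [Not r]] & [Not r]]]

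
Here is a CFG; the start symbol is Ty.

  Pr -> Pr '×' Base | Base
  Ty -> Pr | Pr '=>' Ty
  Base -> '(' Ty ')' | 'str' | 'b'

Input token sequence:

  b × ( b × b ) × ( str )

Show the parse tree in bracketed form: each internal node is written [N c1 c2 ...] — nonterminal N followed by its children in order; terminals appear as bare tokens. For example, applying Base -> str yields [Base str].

Ty
Pr
Pr × Base
Pr × Base × Base
Base × Base × Base
b × Base × Base
b × ( Ty ) × Base
b × ( Pr ) × Base
b × ( Pr × Base ) × Base
b × ( Base × Base ) × Base
b × ( b × Base ) × Base
b × ( b × b ) × Base
b × ( b × b ) × ( Ty )
b × ( b × b ) × ( Pr )
b × ( b × b ) × ( Base )
b × ( b × b ) × ( str )

[Ty [Pr [Pr [Pr [Base b]] × [Base ( [Ty [Pr [Pr [Base b]] × [Base b]]] )]] × [Base ( [Ty [Pr [Base str]]] )]]]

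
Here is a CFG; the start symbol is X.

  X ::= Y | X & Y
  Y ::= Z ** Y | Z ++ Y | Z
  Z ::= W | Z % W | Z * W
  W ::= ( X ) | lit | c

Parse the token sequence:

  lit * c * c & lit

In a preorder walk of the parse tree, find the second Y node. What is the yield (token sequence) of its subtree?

[X [X [Y [Z [Z [Z [W lit]] * [W c]] * [W c]]]] & [Y [Z [W lit]]]]

lit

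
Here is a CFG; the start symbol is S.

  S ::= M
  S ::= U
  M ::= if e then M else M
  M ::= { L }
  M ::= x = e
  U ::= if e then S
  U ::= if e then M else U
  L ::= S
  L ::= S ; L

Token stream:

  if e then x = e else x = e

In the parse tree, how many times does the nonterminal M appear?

[S [M if e then [M x = e] else [M x = e]]]

3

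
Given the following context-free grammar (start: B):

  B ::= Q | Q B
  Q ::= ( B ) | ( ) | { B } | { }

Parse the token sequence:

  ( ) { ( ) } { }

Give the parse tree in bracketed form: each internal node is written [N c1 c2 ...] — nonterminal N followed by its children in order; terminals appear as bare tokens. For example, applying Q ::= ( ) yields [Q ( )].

[B [Q ( )] [B [Q { [B [Q ( )]] }] [B [Q { }]]]]

B
Q B
( ) B
( ) Q B
( ) { B } B
( ) { Q } B
( ) { ( ) } B
( ) { ( ) } Q
( ) { ( ) } { }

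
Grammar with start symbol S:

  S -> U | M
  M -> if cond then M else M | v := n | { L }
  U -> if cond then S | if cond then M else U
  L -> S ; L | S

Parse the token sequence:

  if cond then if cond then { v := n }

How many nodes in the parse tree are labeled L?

1

[S [U if cond then [S [U if cond then [S [M { [L [S [M v := n]]] }]]]]]]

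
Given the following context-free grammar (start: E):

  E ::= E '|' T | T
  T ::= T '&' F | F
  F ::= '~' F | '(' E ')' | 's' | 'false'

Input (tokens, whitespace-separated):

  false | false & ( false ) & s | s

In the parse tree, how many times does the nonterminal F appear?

6

[E [E [E [T [F false]]] | [T [T [T [F false]] & [F ( [E [T [F false]]] )]] & [F s]]] | [T [F s]]]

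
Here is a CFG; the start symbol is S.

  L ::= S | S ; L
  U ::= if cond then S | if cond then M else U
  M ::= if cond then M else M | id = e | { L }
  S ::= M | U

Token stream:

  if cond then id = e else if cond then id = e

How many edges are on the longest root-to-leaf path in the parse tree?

5

[S [U if cond then [M id = e] else [U if cond then [S [M id = e]]]]]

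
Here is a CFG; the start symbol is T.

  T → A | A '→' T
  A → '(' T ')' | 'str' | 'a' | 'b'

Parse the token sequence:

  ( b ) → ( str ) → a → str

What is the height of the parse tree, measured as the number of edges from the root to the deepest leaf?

5

[T [A ( [T [A b]] )] → [T [A ( [T [A str]] )] → [T [A a] → [T [A str]]]]]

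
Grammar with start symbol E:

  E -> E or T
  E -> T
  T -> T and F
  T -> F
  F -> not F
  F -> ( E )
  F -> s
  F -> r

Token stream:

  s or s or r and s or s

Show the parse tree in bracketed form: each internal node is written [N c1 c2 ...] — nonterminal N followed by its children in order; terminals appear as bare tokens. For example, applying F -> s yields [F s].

[E [E [E [E [T [F s]]] or [T [F s]]] or [T [T [F r]] and [F s]]] or [T [F s]]]

E
E or T
E or T or T
E or T or T or T
T or T or T or T
F or T or T or T
s or T or T or T
s or F or T or T
s or s or T or T
s or s or T and F or T
s or s or F and F or T
s or s or r and F or T
s or s or r and s or T
s or s or r and s or F
s or s or r and s or s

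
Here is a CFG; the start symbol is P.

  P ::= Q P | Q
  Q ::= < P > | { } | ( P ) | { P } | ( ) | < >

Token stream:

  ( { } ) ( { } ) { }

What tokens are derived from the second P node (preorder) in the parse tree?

{ }

[P [Q ( [P [Q { }]] )] [P [Q ( [P [Q { }]] )] [P [Q { }]]]]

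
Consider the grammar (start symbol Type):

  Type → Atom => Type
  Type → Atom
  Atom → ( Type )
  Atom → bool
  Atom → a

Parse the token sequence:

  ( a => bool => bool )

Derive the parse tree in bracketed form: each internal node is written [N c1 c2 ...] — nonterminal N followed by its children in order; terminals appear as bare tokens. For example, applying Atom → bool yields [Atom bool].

Type
Atom
( Type )
( Atom => Type )
( a => Type )
( a => Atom => Type )
( a => bool => Type )
( a => bool => Atom )
( a => bool => bool )

[Type [Atom ( [Type [Atom a] => [Type [Atom bool] => [Type [Atom bool]]]] )]]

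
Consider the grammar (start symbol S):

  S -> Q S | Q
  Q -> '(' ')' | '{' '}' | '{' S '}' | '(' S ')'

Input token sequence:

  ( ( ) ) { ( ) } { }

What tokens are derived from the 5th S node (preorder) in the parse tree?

{ }

[S [Q ( [S [Q ( )]] )] [S [Q { [S [Q ( )]] }] [S [Q { }]]]]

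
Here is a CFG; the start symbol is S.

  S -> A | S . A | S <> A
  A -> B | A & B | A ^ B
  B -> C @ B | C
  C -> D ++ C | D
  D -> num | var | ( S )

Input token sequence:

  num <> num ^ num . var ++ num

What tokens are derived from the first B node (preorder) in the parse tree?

num

[S [S [S [A [B [C [D num]]]]] <> [A [A [B [C [D num]]]] ^ [B [C [D num]]]]] . [A [B [C [D var] ++ [C [D num]]]]]]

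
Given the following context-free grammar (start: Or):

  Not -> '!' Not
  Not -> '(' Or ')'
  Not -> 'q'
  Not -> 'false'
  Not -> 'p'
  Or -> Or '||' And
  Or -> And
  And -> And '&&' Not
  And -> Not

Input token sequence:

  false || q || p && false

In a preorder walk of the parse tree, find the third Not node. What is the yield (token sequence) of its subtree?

p

[Or [Or [Or [And [Not false]]] || [And [Not q]]] || [And [And [Not p]] && [Not false]]]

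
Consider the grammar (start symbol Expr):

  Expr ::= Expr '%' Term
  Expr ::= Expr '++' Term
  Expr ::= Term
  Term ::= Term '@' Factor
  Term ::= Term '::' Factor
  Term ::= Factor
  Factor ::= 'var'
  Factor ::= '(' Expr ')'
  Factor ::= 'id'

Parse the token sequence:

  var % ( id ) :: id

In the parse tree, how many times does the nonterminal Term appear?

4

[Expr [Expr [Term [Factor var]]] % [Term [Term [Factor ( [Expr [Term [Factor id]]] )]] :: [Factor id]]]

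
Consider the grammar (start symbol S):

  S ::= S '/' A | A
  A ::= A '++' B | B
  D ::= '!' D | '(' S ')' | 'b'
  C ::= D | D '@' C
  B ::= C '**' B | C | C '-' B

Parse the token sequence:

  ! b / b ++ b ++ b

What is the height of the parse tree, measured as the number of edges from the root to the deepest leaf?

[S [S [A [B [C [D ! [D b]]]]]] / [A [A [A [B [C [D b]]]] ++ [B [C [D b]]]] ++ [B [C [D b]]]]]

7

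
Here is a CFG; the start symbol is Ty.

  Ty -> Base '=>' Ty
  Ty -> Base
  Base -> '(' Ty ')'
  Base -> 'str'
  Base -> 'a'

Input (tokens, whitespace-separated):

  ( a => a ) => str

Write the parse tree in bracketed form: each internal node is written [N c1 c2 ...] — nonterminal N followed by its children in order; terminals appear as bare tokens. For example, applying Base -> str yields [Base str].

Ty
Base => Ty
( Ty ) => Ty
( Base => Ty ) => Ty
( a => Ty ) => Ty
( a => Base ) => Ty
( a => a ) => Ty
( a => a ) => Base
( a => a ) => str

[Ty [Base ( [Ty [Base a] => [Ty [Base a]]] )] => [Ty [Base str]]]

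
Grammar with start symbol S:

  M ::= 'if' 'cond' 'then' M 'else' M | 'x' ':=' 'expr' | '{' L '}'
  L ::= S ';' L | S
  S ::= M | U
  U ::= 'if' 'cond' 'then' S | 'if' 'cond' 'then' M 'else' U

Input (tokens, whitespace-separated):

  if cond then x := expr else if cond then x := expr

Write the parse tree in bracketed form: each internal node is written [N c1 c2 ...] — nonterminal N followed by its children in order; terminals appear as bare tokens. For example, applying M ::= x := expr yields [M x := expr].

S
U
if cond then M else U
if cond then x := expr else U
if cond then x := expr else if cond then S
if cond then x := expr else if cond then M
if cond then x := expr else if cond then x := expr

[S [U if cond then [M x := expr] else [U if cond then [S [M x := expr]]]]]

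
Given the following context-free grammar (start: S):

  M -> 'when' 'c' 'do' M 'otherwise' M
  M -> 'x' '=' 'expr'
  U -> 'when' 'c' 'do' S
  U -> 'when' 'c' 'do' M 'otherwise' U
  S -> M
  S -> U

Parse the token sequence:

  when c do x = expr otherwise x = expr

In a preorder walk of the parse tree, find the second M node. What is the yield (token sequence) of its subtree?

x = expr

[S [M when c do [M x = expr] otherwise [M x = expr]]]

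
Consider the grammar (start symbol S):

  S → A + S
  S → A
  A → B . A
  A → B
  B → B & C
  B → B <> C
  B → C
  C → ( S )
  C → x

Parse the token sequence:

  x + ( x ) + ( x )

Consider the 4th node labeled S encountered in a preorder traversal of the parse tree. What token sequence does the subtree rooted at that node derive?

( x )

[S [A [B [C x]]] + [S [A [B [C ( [S [A [B [C x]]]] )]]] + [S [A [B [C ( [S [A [B [C x]]]] )]]]]]]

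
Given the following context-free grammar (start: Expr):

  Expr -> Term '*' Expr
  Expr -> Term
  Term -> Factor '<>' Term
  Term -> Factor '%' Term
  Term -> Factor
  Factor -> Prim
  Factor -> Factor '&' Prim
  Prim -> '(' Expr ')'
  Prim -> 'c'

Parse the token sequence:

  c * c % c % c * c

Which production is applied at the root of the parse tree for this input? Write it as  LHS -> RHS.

[Expr [Term [Factor [Prim c]]] * [Expr [Term [Factor [Prim c]] % [Term [Factor [Prim c]] % [Term [Factor [Prim c]]]]] * [Expr [Term [Factor [Prim c]]]]]]

Expr -> Term '*' Expr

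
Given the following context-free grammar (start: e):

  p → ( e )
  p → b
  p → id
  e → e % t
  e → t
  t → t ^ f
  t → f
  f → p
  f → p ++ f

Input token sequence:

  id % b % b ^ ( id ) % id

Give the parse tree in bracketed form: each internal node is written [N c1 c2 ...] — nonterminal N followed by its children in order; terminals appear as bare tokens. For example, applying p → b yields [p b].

[e [e [e [e [t [f [p id]]]] % [t [f [p b]]]] % [t [t [f [p b]]] ^ [f [p ( [e [t [f [p id]]]] )]]]] % [t [f [p id]]]]

e
e % t
e % t % t
e % t % t % t
t % t % t % t
f % t % t % t
p % t % t % t
id % t % t % t
id % f % t % t
id % p % t % t
id % b % t % t
id % b % t ^ f % t
id % b % f ^ f % t
id % b % p ^ f % t
id % b % b ^ f % t
id % b % b ^ p % t
id % b % b ^ ( e ) % t
id % b % b ^ ( t ) % t
id % b % b ^ ( f ) % t
id % b % b ^ ( p ) % t
id % b % b ^ ( id ) % t
id % b % b ^ ( id ) % f
id % b % b ^ ( id ) % p
id % b % b ^ ( id ) % id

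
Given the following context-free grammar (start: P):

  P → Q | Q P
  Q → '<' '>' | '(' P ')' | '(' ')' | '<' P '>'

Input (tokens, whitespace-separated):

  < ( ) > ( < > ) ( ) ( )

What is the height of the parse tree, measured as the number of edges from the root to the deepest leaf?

[P [Q < [P [Q ( )]] >] [P [Q ( [P [Q < >]] )] [P [Q ( )] [P [Q ( )]]]]]

5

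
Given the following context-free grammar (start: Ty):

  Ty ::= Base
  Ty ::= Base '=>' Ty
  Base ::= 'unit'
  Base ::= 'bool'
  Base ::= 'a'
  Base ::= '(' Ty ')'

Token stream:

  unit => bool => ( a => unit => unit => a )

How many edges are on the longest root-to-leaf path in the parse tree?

[Ty [Base unit] => [Ty [Base bool] => [Ty [Base ( [Ty [Base a] => [Ty [Base unit] => [Ty [Base unit] => [Ty [Base a]]]]] )]]]]

9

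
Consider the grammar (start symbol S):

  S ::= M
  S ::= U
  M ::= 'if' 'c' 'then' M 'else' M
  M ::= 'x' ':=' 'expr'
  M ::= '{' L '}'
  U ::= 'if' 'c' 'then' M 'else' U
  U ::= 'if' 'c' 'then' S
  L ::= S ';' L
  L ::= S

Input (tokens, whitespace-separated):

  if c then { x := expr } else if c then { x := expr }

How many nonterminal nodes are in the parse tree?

[S [U if c then [M { [L [S [M x := expr]]] }] else [U if c then [S [M { [L [S [M x := expr]]] }]]]]]

12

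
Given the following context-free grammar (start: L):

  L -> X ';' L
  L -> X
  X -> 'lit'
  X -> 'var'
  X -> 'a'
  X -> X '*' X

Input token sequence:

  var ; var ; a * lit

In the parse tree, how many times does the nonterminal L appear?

3

[L [X var] ; [L [X var] ; [L [X [X a] * [X lit]]]]]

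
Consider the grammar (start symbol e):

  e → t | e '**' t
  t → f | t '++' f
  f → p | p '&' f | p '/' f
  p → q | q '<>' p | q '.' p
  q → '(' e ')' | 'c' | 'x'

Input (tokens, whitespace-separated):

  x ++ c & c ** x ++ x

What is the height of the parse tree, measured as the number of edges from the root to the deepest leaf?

7

[e [e [t [t [f [p [q x]]]] ++ [f [p [q c]] & [f [p [q c]]]]]] ** [t [t [f [p [q x]]]] ++ [f [p [q x]]]]]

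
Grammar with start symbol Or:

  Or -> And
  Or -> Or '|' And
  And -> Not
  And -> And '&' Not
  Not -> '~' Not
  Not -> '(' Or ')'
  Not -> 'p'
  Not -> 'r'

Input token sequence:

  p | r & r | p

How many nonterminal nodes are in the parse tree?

11

[Or [Or [Or [And [Not p]]] | [And [And [Not r]] & [Not r]]] | [And [Not p]]]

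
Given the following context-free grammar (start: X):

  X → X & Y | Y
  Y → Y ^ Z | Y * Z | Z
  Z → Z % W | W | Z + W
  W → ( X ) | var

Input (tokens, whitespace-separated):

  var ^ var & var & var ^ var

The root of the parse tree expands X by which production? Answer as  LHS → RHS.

[X [X [X [Y [Y [Z [W var]]] ^ [Z [W var]]]] & [Y [Z [W var]]]] & [Y [Y [Z [W var]]] ^ [Z [W var]]]]

X → X & Y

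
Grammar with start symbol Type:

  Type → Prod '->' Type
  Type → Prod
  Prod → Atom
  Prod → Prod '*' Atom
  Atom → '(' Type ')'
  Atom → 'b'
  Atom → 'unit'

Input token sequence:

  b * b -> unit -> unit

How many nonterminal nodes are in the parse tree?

[Type [Prod [Prod [Atom b]] * [Atom b]] -> [Type [Prod [Atom unit]] -> [Type [Prod [Atom unit]]]]]

11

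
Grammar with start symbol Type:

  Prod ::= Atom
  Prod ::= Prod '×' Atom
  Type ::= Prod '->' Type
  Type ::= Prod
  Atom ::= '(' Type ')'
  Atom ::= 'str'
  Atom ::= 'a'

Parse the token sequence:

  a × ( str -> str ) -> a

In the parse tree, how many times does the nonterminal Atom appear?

5

[Type [Prod [Prod [Atom a]] × [Atom ( [Type [Prod [Atom str]] -> [Type [Prod [Atom str]]]] )]] -> [Type [Prod [Atom a]]]]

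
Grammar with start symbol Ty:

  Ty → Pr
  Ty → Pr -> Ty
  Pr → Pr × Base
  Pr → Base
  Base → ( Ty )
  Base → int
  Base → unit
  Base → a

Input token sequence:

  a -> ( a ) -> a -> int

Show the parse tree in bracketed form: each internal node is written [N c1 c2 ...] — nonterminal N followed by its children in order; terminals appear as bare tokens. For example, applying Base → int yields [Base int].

Ty
Pr -> Ty
Base -> Ty
a -> Ty
a -> Pr -> Ty
a -> Base -> Ty
a -> ( Ty ) -> Ty
a -> ( Pr ) -> Ty
a -> ( Base ) -> Ty
a -> ( a ) -> Ty
a -> ( a ) -> Pr -> Ty
a -> ( a ) -> Base -> Ty
a -> ( a ) -> a -> Ty
a -> ( a ) -> a -> Pr
a -> ( a ) -> a -> Base
a -> ( a ) -> a -> int

[Ty [Pr [Base a]] -> [Ty [Pr [Base ( [Ty [Pr [Base a]]] )]] -> [Ty [Pr [Base a]] -> [Ty [Pr [Base int]]]]]]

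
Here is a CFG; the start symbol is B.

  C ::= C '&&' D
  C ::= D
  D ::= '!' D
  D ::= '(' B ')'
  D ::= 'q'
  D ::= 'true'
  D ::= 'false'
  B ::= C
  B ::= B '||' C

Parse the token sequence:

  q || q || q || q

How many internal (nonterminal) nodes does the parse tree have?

12

[B [B [B [B [C [D q]]] || [C [D q]]] || [C [D q]]] || [C [D q]]]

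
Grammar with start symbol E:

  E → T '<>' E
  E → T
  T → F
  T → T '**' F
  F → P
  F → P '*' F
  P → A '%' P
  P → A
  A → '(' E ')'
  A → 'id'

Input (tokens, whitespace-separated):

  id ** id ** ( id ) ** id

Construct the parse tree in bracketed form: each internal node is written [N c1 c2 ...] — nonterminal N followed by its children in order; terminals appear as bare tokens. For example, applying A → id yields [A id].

[E [T [T [T [T [F [P [A id]]]] ** [F [P [A id]]]] ** [F [P [A ( [E [T [F [P [A id]]]]] )]]]] ** [F [P [A id]]]]]

E
T
T ** F
T ** F ** F
T ** F ** F ** F
F ** F ** F ** F
P ** F ** F ** F
A ** F ** F ** F
id ** F ** F ** F
id ** P ** F ** F
id ** A ** F ** F
id ** id ** F ** F
id ** id ** P ** F
id ** id ** A ** F
id ** id ** ( E ) ** F
id ** id ** ( T ) ** F
id ** id ** ( F ) ** F
id ** id ** ( P ) ** F
id ** id ** ( A ) ** F
id ** id ** ( id ) ** F
id ** id ** ( id ) ** P
id ** id ** ( id ) ** A
id ** id ** ( id ) ** id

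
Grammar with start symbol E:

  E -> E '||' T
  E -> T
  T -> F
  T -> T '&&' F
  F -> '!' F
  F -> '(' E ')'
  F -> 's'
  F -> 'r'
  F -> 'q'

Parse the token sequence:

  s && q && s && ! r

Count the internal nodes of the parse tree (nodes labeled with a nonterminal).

10

[E [T [T [T [T [F s]] && [F q]] && [F s]] && [F ! [F r]]]]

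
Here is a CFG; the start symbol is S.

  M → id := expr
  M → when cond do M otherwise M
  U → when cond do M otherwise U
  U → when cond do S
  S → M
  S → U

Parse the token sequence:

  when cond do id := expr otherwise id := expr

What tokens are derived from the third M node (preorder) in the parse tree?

id := expr

[S [M when cond do [M id := expr] otherwise [M id := expr]]]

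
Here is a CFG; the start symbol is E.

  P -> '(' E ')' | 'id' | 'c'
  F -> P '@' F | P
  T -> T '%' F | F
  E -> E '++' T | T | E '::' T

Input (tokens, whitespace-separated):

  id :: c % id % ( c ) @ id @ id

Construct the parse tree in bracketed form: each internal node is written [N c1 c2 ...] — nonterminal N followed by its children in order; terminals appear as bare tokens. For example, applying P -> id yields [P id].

E
E :: T
T :: T
F :: T
P :: T
id :: T
id :: T % F
id :: T % F % F
id :: F % F % F
id :: P % F % F
id :: c % F % F
id :: c % P % F
id :: c % id % F
id :: c % id % P @ F
id :: c % id % ( E ) @ F
id :: c % id % ( T ) @ F
id :: c % id % ( F ) @ F
id :: c % id % ( P ) @ F
id :: c % id % ( c ) @ F
id :: c % id % ( c ) @ P @ F
id :: c % id % ( c ) @ id @ F
id :: c % id % ( c ) @ id @ P
id :: c % id % ( c ) @ id @ id

[E [E [T [F [P id]]]] :: [T [T [T [F [P c]]] % [F [P id]]] % [F [P ( [E [T [F [P c]]]] )] @ [F [P id] @ [F [P id]]]]]]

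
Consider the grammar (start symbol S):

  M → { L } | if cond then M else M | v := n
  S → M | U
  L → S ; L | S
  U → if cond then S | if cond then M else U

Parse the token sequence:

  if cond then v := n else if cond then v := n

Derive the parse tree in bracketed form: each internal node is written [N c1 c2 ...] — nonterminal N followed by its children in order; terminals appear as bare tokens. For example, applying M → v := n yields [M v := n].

S
U
if cond then M else U
if cond then v := n else U
if cond then v := n else if cond then S
if cond then v := n else if cond then M
if cond then v := n else if cond then v := n

[S [U if cond then [M v := n] else [U if cond then [S [M v := n]]]]]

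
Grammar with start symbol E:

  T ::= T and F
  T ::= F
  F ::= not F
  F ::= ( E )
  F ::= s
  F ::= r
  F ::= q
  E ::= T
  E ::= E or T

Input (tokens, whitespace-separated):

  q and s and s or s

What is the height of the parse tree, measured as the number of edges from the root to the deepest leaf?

6

[E [E [T [T [T [F q]] and [F s]] and [F s]]] or [T [F s]]]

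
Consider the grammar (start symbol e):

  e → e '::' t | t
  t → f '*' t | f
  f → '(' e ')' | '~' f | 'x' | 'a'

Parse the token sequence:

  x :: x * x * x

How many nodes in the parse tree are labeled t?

[e [e [t [f x]]] :: [t [f x] * [t [f x] * [t [f x]]]]]

4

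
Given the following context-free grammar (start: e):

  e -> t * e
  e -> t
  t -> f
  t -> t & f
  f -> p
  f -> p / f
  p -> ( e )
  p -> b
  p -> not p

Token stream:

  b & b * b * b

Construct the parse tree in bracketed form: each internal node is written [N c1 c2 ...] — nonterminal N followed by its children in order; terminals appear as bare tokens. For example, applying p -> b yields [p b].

e
t * e
t & f * e
f & f * e
p & f * e
b & f * e
b & p * e
b & b * e
b & b * t * e
b & b * f * e
b & b * p * e
b & b * b * e
b & b * b * t
b & b * b * f
b & b * b * p
b & b * b * b

[e [t [t [f [p b]]] & [f [p b]]] * [e [t [f [p b]]] * [e [t [f [p b]]]]]]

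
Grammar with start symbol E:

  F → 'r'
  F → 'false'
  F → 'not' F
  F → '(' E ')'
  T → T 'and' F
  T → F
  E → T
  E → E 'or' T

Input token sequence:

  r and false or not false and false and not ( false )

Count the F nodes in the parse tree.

8

[E [E [T [T [F r]] and [F false]]] or [T [T [T [F not [F false]]] and [F false]] and [F not [F ( [E [T [F false]]] )]]]]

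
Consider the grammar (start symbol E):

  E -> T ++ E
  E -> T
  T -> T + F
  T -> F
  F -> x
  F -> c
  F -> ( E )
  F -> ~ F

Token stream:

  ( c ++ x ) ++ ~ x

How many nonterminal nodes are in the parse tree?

13

[E [T [F ( [E [T [F c]] ++ [E [T [F x]]]] )]] ++ [E [T [F ~ [F x]]]]]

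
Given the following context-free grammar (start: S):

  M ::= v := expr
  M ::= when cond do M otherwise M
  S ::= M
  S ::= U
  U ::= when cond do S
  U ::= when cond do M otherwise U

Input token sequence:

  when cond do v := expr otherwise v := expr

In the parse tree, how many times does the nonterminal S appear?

[S [M when cond do [M v := expr] otherwise [M v := expr]]]

1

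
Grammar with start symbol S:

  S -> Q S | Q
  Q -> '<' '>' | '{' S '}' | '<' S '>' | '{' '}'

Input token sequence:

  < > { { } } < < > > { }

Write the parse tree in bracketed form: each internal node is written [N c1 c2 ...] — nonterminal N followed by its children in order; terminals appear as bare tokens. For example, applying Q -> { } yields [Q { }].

S
Q S
< > S
< > Q S
< > { S } S
< > { Q } S
< > { { } } S
< > { { } } Q S
< > { { } } < S > S
< > { { } } < Q > S
< > { { } } < < > > S
< > { { } } < < > > Q
< > { { } } < < > > { }

[S [Q < >] [S [Q { [S [Q { }]] }] [S [Q < [S [Q < >]] >] [S [Q { }]]]]]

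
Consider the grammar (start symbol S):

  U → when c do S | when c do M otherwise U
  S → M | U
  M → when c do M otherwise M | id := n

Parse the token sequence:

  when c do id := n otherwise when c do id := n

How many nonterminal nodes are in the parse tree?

6

[S [U when c do [M id := n] otherwise [U when c do [S [M id := n]]]]]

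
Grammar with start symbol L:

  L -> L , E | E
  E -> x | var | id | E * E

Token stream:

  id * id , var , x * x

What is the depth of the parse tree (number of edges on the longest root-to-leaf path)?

[L [L [L [E [E id] * [E id]]] , [E var]] , [E [E x] * [E x]]]

5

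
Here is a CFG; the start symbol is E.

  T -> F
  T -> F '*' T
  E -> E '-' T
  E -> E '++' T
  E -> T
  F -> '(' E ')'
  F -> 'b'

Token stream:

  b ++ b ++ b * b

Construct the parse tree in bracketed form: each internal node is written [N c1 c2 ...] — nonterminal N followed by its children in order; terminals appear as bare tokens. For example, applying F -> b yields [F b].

[E [E [E [T [F b]]] ++ [T [F b]]] ++ [T [F b] * [T [F b]]]]

E
E ++ T
E ++ T ++ T
T ++ T ++ T
F ++ T ++ T
b ++ T ++ T
b ++ F ++ T
b ++ b ++ T
b ++ b ++ F * T
b ++ b ++ b * T
b ++ b ++ b * F
b ++ b ++ b * b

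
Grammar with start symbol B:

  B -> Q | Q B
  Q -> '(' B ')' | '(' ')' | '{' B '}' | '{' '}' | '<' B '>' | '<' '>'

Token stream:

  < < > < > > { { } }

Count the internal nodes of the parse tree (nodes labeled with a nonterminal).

[B [Q < [B [Q < >] [B [Q < >]]] >] [B [Q { [B [Q { }]] }]]]

10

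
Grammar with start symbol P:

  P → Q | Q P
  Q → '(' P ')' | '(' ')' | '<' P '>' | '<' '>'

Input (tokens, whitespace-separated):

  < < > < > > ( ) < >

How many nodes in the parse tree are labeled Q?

5

[P [Q < [P [Q < >] [P [Q < >]]] >] [P [Q ( )] [P [Q < >]]]]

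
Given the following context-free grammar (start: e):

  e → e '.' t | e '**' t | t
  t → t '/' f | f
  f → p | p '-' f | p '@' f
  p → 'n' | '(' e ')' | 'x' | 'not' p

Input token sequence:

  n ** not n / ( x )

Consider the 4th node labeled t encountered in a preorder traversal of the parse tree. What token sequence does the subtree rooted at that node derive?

x

[e [e [t [f [p n]]]] ** [t [t [f [p not [p n]]]] / [f [p ( [e [t [f [p x]]]] )]]]]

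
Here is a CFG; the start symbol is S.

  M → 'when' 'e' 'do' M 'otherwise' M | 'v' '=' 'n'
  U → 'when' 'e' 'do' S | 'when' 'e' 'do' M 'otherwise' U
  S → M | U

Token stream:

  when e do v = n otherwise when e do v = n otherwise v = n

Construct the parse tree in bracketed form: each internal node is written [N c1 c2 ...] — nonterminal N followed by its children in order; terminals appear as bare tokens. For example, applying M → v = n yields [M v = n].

S
M
when e do M otherwise M
when e do v = n otherwise M
when e do v = n otherwise when e do M otherwise M
when e do v = n otherwise when e do v = n otherwise M
when e do v = n otherwise when e do v = n otherwise v = n

[S [M when e do [M v = n] otherwise [M when e do [M v = n] otherwise [M v = n]]]]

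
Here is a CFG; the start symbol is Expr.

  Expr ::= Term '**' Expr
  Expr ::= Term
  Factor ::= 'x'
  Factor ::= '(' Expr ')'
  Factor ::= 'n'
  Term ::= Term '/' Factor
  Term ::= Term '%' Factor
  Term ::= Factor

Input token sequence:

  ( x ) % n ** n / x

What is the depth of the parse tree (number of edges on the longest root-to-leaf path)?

[Expr [Term [Term [Factor ( [Expr [Term [Factor x]]] )]] % [Factor n]] ** [Expr [Term [Term [Factor n]] / [Factor x]]]]

7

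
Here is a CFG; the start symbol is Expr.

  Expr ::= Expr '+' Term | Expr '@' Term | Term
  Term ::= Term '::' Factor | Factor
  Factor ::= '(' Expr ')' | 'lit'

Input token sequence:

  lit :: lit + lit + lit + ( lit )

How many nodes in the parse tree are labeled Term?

[Expr [Expr [Expr [Expr [Term [Term [Factor lit]] :: [Factor lit]]] + [Term [Factor lit]]] + [Term [Factor lit]]] + [Term [Factor ( [Expr [Term [Factor lit]]] )]]]

6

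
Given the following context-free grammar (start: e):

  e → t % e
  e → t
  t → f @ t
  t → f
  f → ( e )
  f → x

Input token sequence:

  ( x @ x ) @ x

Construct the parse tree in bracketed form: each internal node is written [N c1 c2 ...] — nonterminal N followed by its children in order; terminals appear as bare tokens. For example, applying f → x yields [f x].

e
t
f @ t
( e ) @ t
( t ) @ t
( f @ t ) @ t
( x @ t ) @ t
( x @ f ) @ t
( x @ x ) @ t
( x @ x ) @ f
( x @ x ) @ x

[e [t [f ( [e [t [f x] @ [t [f x]]]] )] @ [t [f x]]]]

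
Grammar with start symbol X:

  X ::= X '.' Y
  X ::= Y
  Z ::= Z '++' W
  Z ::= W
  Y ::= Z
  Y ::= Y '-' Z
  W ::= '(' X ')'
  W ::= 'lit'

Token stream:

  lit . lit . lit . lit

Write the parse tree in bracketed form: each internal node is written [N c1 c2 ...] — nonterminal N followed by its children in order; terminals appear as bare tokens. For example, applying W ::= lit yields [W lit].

X
X . Y
X . Y . Y
X . Y . Y . Y
Y . Y . Y . Y
Z . Y . Y . Y
W . Y . Y . Y
lit . Y . Y . Y
lit . Z . Y . Y
lit . W . Y . Y
lit . lit . Y . Y
lit . lit . Z . Y
lit . lit . W . Y
lit . lit . lit . Y
lit . lit . lit . Z
lit . lit . lit . W
lit . lit . lit . lit

[X [X [X [X [Y [Z [W lit]]]] . [Y [Z [W lit]]]] . [Y [Z [W lit]]]] . [Y [Z [W lit]]]]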